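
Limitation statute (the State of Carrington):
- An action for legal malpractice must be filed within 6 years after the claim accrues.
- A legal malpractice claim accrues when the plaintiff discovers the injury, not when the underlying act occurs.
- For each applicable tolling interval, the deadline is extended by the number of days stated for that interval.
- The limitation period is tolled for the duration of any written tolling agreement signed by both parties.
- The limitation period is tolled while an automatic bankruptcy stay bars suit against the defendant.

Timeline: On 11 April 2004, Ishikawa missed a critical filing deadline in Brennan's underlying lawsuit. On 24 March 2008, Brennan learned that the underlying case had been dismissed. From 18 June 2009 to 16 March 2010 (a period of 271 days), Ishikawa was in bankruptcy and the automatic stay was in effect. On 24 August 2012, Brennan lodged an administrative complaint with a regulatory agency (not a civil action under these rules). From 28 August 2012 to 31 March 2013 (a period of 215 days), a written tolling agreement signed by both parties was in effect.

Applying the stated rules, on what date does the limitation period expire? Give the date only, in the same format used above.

Accrual is tied to discovery, so the period began on 24 March 2008 rather than on 11 April 2004 when the act occurred.
The untolled deadline — 6 years after 24 March 2008 — is 24 March 2014.
The automatic bankruptcy stay from 18 June 2009 to 16 March 2010 tolled the period for 271 days, extending the deadline to 20 December 2014.
The written tolling agreement from 28 August 2012 to 31 March 2013 tolled the period for 215 days, extending the deadline to 23 July 2015.
Nothing else in the chronology tolls or restarts the period.

23 July 2015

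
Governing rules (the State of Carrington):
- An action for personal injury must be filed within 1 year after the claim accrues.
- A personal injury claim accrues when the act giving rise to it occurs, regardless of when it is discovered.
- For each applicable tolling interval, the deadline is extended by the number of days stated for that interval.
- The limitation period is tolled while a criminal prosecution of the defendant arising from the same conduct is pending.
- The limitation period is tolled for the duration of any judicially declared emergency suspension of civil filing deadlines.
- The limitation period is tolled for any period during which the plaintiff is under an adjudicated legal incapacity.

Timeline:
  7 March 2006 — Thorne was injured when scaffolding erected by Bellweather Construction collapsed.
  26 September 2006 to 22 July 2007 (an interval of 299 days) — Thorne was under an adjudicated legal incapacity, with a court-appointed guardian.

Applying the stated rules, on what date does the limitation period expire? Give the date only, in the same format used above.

31 December 2007

The claim accrued on 7 March 2006, when the wrongful act occurred.
Adding the 1 year base period to 7 March 2006 gives a deadline of 7 March 2007, before any tolling.
The period was tolled for 299 days by the plaintiff's legal incapacity (26 September 2006 to 22 July 2007), pushing the deadline to 31 December 2007.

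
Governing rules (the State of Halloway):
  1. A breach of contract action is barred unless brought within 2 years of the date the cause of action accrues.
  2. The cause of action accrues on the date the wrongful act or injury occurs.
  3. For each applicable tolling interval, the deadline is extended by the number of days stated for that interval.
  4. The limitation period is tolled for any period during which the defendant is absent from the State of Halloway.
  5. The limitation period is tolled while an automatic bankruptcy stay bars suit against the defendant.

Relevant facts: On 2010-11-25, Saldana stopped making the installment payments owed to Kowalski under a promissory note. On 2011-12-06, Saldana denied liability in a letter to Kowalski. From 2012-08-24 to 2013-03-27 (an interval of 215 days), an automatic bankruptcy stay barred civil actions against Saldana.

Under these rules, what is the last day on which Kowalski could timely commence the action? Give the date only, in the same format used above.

The cause of action accrued on 2010-11-25, the date of the act.
2 years from 2010-11-25 is 2012-11-25.
The automatic bankruptcy stay from 2012-08-24 to 2013-03-27 tolled the period for 215 days, extending the deadline to 2013-06-28.
The other events in the timeline have no effect on the limitation period under the stated rules.

2013-06-28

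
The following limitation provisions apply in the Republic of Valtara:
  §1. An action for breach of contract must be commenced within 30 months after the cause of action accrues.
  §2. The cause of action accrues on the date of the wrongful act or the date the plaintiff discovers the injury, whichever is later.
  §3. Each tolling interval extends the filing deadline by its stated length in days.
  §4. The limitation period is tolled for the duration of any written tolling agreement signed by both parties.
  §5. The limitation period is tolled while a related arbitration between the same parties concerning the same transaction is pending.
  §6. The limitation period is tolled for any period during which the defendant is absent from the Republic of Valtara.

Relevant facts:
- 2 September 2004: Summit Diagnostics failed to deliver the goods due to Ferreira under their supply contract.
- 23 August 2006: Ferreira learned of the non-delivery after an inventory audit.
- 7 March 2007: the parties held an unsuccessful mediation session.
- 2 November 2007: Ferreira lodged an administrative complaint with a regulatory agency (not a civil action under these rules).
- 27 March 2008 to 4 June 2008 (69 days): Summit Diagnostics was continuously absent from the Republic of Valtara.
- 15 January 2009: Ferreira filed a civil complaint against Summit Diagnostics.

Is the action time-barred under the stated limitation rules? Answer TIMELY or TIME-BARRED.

Because discovery on 23 August 2006 post-dates the 2 September 2004 act, accrual under the later-of rule falls on 23 August 2006.
30 months from 23 August 2006 is 23 February 2009.
The period was tolled for 69 days by the defendant's absence from the jurisdiction (27 March 2008 to 4 June 2008), pushing the deadline to 3 May 2009.
The other events in the timeline have no effect on the limitation period under the stated rules.
Ferreira filed on 15 January 2009, before the 3 May 2009 deadline, so the action is timely.

TIMELY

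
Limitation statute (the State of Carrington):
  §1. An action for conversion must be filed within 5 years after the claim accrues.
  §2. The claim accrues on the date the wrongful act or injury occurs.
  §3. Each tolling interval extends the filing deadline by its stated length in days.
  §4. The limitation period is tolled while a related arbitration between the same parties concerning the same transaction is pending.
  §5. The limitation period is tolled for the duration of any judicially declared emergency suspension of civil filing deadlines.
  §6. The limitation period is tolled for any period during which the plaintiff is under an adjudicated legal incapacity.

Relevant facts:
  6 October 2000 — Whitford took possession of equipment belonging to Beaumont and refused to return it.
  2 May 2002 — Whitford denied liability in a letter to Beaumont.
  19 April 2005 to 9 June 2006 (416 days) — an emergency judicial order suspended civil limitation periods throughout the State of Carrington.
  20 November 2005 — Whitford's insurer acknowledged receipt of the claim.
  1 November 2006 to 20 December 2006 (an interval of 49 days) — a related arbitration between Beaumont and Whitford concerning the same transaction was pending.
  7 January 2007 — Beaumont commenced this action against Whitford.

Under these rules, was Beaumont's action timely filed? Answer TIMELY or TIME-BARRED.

The claim accrued on 6 October 2000, when the wrongful act occurred.
The untolled deadline — 5 years after 6 October 2000 — is 6 October 2005.
The emergency suspension of filing deadlines from 19 April 2005 to 9 June 2006 tolled the period for 416 days, extending the deadline to 26 November 2006.
The pending related arbitration from 1 November 2006 to 20 December 2006 tolled the period for 49 days, extending the deadline to 14 January 2007.
Nothing else in the chronology tolls or restarts the period.
The 7 January 2007 filing precedes the 14 January 2007 deadline; the claim is timely.

TIMELY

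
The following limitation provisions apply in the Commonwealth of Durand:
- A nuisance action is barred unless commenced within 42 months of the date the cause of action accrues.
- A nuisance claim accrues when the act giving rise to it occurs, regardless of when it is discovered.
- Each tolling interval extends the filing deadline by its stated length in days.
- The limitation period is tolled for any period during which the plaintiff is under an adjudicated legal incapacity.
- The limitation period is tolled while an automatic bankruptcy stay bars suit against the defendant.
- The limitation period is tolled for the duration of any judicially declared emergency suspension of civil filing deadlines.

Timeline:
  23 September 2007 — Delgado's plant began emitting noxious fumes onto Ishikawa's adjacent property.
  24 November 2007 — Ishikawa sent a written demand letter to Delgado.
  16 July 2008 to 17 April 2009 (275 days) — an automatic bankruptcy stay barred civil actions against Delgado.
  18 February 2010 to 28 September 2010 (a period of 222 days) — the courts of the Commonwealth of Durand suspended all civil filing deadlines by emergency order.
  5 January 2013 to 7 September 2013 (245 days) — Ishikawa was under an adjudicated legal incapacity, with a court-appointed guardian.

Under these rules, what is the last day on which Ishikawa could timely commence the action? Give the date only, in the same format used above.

The cause of action accrued on 23 September 2007, the date of the act.
The untolled deadline — 42 months after 23 September 2007 — is 23 March 2011.
Because the automatic bankruptcy stay ran from 16 July 2008 to 17 April 2009, the deadline is extended by 275 days to 23 December 2011.
Because the emergency suspension of filing deadlines ran from 18 February 2010 to 28 September 2010, the deadline is extended by 222 days to 1 August 2012.
The plaintiff's legal incapacity starting 5 January 2013 came too late — the period had run on 1 August 2012 — and so does not extend the deadline.
The other events in the timeline have no effect on the limitation period under the stated rules.

1 August 2012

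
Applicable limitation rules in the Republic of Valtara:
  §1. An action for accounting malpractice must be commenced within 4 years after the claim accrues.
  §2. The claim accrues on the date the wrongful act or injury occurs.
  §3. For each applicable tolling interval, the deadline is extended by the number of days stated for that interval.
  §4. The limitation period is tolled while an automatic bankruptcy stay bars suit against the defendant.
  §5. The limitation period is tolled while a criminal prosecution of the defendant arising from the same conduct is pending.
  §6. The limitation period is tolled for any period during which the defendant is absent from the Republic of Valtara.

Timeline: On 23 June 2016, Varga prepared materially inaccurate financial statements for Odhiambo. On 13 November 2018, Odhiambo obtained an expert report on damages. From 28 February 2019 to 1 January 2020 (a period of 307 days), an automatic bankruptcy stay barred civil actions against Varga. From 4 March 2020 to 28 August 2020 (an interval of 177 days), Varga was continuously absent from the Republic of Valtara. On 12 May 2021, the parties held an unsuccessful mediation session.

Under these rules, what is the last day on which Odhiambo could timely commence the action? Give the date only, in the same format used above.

The claim accrued on 23 June 2016, when the wrongful act occurred.
4 years from 23 June 2016 is 23 June 2020.
The period was tolled for 307 days by the automatic bankruptcy stay (28 February 2019 to 1 January 2020), pushing the deadline to 26 April 2021.
The defendant's absence from the jurisdiction from 4 March 2020 to 28 August 2020 tolled the period for 177 days, extending the deadline to 20 October 2021.
The other events in the timeline have no effect on the limitation period under the stated rules.

20 October 2021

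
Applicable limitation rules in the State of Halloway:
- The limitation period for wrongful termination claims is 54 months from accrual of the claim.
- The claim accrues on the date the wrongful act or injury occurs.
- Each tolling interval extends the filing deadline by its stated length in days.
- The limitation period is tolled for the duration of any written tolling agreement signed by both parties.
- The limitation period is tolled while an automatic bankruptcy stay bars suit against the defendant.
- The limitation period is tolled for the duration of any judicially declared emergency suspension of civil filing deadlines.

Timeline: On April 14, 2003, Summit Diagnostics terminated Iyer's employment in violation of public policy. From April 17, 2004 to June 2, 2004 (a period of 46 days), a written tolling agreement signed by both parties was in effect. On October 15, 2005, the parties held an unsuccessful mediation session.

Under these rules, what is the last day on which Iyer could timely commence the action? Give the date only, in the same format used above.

The limitation period began to run on April 14, 2003.
The untolled deadline — 54 months after April 14, 2003 — is October 14, 2007.
The period was tolled for 46 days by the written tolling agreement (April 17, 2004 to June 2, 2004), pushing the deadline to November 29, 2007.
None of the other events listed affects the running of the period under the stated rules.

November 29, 2007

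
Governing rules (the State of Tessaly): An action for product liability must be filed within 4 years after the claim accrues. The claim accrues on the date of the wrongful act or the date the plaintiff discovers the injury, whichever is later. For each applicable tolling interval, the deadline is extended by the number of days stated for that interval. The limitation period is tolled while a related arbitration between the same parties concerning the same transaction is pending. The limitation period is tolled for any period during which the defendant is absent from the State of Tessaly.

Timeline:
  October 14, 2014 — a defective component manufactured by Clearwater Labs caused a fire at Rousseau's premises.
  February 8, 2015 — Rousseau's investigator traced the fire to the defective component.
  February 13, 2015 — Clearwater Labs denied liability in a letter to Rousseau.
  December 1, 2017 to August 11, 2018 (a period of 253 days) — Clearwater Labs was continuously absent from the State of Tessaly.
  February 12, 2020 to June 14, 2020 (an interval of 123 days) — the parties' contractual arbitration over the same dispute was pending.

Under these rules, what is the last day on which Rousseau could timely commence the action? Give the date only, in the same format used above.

October 19, 2019

Taking the later of the act (October 14, 2014) and discovery (February 8, 2015), the claim accrued on February 8, 2015.
The untolled deadline — 4 years after February 8, 2015 — is February 8, 2019.
The defendant's absence from the jurisdiction from December 1, 2017 to August 11, 2018 tolled the period for 253 days, extending the deadline to October 19, 2019.
The pending related arbitration starting February 12, 2020 came too late — the period had run on October 19, 2019 — and so does not extend the deadline.
Nothing else in the chronology tolls or restarts the period.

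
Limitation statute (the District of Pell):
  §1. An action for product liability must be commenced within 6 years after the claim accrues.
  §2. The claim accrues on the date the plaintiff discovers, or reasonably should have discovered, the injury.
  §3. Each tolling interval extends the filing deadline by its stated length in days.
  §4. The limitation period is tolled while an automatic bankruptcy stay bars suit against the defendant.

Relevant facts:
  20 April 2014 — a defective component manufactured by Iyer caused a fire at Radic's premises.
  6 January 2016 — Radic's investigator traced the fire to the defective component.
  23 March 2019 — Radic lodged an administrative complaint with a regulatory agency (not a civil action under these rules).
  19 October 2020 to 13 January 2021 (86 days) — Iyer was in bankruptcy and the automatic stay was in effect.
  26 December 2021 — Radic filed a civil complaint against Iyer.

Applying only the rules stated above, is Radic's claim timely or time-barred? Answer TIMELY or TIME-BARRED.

TIMELY

Under the discovery rule, the claim accrued on 6 January 2016, when Radic discovered the injury — not on the 20 April 2014 date of the underlying act.
The untolled deadline — 6 years after 6 January 2016 — is 6 January 2022.
The automatic bankruptcy stay from 19 October 2020 to 13 January 2021 tolled the period for 86 days, extending the deadline to 2 April 2022.
None of the other events listed affects the running of the period under the stated rules.
Filing on 26 December 2021 beat the 2 April 2022 deadline — the action is timely.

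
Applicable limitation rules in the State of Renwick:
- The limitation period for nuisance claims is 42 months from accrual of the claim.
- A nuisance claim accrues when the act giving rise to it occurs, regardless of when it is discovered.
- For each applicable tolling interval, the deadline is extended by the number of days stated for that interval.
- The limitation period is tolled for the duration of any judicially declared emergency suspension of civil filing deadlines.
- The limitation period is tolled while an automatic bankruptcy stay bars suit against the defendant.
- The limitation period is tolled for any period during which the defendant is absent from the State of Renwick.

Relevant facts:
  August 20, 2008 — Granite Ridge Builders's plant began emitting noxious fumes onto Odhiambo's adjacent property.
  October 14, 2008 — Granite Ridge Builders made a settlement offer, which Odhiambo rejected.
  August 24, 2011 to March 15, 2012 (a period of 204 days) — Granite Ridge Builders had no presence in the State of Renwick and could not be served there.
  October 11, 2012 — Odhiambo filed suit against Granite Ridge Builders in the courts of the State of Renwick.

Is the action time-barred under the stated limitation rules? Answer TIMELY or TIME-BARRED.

The limitation period began to run on August 20, 2008.
Adding the 42 months base period to August 20, 2008 gives a deadline of February 20, 2012, before any tolling.
The period was tolled for 204 days by the defendant's absence from the jurisdiction (August 24, 2011 to March 15, 2012), pushing the deadline to September 11, 2012.
The other events in the timeline have no effect on the limitation period under the stated rules.
Odhiambo filed on October 11, 2012, after the September 11, 2012 deadline, so the action is time-barred.

TIME-BARRED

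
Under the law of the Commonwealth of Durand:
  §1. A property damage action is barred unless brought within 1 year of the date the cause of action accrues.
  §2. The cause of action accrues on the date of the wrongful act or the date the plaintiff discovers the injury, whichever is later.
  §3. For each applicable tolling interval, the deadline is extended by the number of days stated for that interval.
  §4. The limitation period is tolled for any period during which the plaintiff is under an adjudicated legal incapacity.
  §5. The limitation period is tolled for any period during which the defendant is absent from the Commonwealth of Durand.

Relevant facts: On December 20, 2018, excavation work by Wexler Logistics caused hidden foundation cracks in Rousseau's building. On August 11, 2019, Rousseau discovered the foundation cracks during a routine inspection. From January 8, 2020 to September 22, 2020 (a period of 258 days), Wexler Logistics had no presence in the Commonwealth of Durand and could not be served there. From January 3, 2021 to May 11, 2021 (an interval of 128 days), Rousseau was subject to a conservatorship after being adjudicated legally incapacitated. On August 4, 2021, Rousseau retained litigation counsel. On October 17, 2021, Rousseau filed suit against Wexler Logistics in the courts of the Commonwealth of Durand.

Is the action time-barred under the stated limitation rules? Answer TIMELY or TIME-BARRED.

Taking the later of the act (December 20, 2018) and discovery (August 11, 2019), the claim accrued on August 11, 2019.
Adding the 1 year base period to August 11, 2019 gives a deadline of August 11, 2020, before any tolling.
Because the defendant's absence from the jurisdiction ran from January 8, 2020 to September 22, 2020, the deadline is extended by 258 days to April 26, 2021.
The period was tolled for 128 days by the plaintiff's legal incapacity (January 3, 2021 to May 11, 2021), pushing the deadline to September 1, 2021.
The other events in the timeline have no effect on the limitation period under the stated rules.
The October 17, 2021 filing falls after the September 1, 2021 deadline; the claim is time-barred.

TIME-BARRED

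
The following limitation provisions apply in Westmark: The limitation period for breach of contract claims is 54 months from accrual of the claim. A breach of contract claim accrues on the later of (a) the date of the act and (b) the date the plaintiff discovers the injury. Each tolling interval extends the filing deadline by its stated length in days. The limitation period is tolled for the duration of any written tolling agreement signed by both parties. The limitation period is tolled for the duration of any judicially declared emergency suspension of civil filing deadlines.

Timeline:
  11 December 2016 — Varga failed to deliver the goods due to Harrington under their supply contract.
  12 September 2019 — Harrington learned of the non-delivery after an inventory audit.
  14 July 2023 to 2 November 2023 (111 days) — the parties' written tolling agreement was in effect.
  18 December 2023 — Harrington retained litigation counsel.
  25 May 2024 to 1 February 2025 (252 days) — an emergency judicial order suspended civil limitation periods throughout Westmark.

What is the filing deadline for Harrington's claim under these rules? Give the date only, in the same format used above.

10 March 2025

The claim accrued on 12 September 2019 — the later of the 11 December 2016 act and the 12 September 2019 discovery.
The untolled deadline — 54 months after 12 September 2019 — is 12 March 2024.
The period was tolled for 111 days by the written tolling agreement (14 July 2023 to 2 November 2023), pushing the deadline to 1 July 2024.
Because the emergency suspension of filing deadlines ran from 25 May 2024 to 1 February 2025, the deadline is extended by 252 days to 10 March 2025.
None of the other events listed affects the running of the period under the stated rules.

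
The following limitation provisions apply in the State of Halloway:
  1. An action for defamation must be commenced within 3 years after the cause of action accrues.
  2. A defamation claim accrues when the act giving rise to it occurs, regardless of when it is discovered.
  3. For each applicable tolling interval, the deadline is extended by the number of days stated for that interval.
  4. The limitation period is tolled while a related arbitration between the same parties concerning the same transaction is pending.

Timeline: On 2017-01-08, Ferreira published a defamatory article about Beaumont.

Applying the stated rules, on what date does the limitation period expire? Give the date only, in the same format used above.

2020-01-08

The claim accrued on 2017-01-08, when the wrongful act occurred.
3 years from 2017-01-08 is 2020-01-08.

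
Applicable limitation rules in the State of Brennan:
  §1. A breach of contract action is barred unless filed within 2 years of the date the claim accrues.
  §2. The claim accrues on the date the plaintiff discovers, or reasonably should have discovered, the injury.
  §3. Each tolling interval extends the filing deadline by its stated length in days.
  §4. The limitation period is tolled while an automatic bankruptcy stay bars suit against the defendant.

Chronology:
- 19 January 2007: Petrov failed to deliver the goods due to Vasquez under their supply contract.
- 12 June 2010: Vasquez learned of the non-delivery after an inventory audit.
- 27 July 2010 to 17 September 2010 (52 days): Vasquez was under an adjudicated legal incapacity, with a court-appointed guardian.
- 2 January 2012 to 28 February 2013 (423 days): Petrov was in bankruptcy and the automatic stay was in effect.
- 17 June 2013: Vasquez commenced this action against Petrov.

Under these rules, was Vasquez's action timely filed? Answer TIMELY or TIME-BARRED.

Under the discovery rule, the claim accrued on 12 June 2010, when Vasquez discovered the injury — not on the 19 January 2007 date of the underlying act.
Adding the 2 years base period to 12 June 2010 gives a deadline of 12 June 2012, before any tolling.
Because the automatic bankruptcy stay ran from 2 January 2012 to 28 February 2013, the deadline is extended by 423 days to 9 August 2013.
The plaintiff's legal incapacity from 27 July 2010 to 17 September 2010 does not toll the period, because no stated rule makes the plaintiff's incapacity a tolling event.
The 17 June 2013 filing precedes the 9 August 2013 deadline; the claim is timely.

TIMELY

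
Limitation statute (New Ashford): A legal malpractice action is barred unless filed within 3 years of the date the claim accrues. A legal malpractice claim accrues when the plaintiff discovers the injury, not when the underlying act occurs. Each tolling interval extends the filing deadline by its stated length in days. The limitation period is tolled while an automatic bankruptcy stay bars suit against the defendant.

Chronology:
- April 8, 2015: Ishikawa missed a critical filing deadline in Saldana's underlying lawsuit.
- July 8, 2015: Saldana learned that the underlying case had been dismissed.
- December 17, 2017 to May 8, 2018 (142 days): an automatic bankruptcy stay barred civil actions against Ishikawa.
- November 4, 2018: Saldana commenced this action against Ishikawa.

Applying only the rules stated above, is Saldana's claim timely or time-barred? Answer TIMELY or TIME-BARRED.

TIMELY

The claim did not accrue until Saldana discovered the injury on July 8, 2015; the April 8, 2015 act date does not start the clock under the stated rule.
Adding the 3 years base period to July 8, 2015 gives a deadline of July 8, 2018, before any tolling.
The automatic bankruptcy stay from December 17, 2017 to May 8, 2018 tolled the period for 142 days, extending the deadline to November 27, 2018.
Filing on November 4, 2018 beat the November 27, 2018 deadline — the action is timely.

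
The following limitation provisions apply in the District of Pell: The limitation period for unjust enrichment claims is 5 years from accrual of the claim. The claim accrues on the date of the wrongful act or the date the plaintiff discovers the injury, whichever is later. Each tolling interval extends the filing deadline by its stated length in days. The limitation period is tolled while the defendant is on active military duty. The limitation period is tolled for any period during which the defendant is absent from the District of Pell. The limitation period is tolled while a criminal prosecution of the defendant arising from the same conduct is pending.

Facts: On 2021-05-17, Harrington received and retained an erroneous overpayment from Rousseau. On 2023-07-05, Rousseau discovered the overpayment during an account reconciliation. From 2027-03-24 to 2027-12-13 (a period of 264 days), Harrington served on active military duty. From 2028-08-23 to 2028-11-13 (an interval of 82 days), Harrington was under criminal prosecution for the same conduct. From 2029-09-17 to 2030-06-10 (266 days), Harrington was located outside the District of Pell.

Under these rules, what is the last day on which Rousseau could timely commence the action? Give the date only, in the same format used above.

Because discovery on 2023-07-05 post-dates the 2021-05-17 act, accrual under the later-of rule falls on 2023-07-05.
The untolled deadline — 5 years after 2023-07-05 — is 2028-07-05.
The period was tolled for 264 days by the defendant's active military service (2027-03-24 to 2027-12-13), pushing the deadline to 2029-03-26.
The period was tolled for 82 days by the pending criminal prosecution (2028-08-23 to 2028-11-13), pushing the deadline to 2029-06-16.
By the time the defendant's absence from the jurisdiction began on 2029-09-17, the limitation period had already expired on 2029-06-16; that interval cannot revive it.

2029-06-16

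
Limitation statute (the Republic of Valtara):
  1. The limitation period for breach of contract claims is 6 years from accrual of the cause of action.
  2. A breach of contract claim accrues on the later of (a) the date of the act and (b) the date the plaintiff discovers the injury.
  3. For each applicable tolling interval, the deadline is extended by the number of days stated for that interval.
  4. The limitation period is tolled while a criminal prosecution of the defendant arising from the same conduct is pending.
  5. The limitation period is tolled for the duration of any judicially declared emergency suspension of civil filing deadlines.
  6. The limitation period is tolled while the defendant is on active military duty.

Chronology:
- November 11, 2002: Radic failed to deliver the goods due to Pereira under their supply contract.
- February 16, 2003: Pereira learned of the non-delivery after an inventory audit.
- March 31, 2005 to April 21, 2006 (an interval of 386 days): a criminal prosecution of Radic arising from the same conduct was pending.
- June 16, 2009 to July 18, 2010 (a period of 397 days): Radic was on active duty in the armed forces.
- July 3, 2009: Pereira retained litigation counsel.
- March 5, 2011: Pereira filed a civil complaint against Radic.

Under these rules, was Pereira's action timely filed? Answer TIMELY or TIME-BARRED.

Because discovery on February 16, 2003 post-dates the November 11, 2002 act, accrual under the later-of rule falls on February 16, 2003.
The untolled deadline — 6 years after February 16, 2003 — is February 16, 2009.
The pending criminal prosecution from March 31, 2005 to April 21, 2006 tolled the period for 386 days, extending the deadline to March 9, 2010.
The period was tolled for 397 days by the defendant's active military service (June 16, 2009 to July 18, 2010), pushing the deadline to April 10, 2011.
None of the other events listed affects the running of the period under the stated rules.
The March 5, 2011 filing precedes the April 10, 2011 deadline; the claim is timely.

TIMELY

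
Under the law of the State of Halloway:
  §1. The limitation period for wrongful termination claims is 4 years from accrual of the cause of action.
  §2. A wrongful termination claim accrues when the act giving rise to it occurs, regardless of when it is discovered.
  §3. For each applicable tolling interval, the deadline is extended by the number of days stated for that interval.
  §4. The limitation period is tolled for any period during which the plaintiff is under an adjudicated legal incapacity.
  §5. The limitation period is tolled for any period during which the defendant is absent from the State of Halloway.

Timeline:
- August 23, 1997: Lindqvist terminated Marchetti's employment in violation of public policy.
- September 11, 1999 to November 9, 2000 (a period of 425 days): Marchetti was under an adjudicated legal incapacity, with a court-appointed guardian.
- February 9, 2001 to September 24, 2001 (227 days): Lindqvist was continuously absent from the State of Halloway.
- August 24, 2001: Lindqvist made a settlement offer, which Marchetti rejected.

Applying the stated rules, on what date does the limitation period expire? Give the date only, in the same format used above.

June 6, 2003

The cause of action accrued on August 23, 1997, the date of the act.
4 years from August 23, 1997 is August 23, 2001.
The period was tolled for 425 days by the plaintiff's legal incapacity (September 11, 1999 to November 9, 2000), pushing the deadline to October 22, 2002.
The period was tolled for 227 days by the defendant's absence from the jurisdiction (February 9, 2001 to September 24, 2001), pushing the deadline to June 6, 2003.
The other events in the timeline have no effect on the limitation period under the stated rules.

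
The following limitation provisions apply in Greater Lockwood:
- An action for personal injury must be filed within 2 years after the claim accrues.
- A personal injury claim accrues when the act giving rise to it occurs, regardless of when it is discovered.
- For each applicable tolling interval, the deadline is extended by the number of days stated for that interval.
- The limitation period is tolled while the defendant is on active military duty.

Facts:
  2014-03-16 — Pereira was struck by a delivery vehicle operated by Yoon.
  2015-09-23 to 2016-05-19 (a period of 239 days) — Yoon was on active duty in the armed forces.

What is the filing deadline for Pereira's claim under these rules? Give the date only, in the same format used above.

2016-11-10

The claim accrued on 2014-03-16, the date of the act.
2 years from 2014-03-16 is 2016-03-16.
Because the defendant's active military service ran from 2015-09-23 to 2016-05-19, the deadline is extended by 239 days to 2016-11-10.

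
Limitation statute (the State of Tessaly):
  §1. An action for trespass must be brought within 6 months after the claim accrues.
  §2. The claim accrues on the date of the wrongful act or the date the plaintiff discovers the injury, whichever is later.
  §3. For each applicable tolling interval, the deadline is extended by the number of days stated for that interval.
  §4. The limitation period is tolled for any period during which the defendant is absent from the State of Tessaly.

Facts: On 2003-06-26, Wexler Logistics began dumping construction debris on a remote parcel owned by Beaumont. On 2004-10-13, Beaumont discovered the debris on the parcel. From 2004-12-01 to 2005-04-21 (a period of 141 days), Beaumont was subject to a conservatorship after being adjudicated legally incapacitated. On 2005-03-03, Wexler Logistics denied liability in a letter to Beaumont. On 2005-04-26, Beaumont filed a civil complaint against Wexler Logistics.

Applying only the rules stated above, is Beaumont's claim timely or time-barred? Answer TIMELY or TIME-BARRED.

TIME-BARRED

Because discovery on 2004-10-13 post-dates the 2003-06-26 act, accrual under the later-of rule falls on 2004-10-13.
Adding the 6 months base period to 2004-10-13 gives a deadline of 2005-04-13, before any tolling.
No stated provision tolls the period for the plaintiff's incapacity, so the interval from 2004-12-01 to 2005-04-21 has no effect on the deadline.
Nothing else in the chronology tolls or restarts the period.
Filing on 2005-04-26 missed the 2005-04-13 deadline — the action is time-barred.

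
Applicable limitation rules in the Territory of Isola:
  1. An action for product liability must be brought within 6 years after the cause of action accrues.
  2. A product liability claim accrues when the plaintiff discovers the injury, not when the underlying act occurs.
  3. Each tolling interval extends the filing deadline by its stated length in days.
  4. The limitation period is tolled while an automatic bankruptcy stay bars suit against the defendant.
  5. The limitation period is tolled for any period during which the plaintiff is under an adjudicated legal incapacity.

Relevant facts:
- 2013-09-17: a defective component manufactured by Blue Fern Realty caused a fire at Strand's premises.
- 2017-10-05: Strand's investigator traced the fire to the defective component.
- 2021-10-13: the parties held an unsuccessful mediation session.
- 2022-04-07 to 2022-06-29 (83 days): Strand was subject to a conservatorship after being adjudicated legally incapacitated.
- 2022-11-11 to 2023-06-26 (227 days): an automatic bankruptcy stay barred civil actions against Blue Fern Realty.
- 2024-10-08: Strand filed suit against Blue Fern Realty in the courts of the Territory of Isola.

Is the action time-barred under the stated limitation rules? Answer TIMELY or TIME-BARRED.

The claim did not accrue until Strand discovered the injury on 2017-10-05; the 2013-09-17 act date does not start the clock under the stated rule.
6 years from 2017-10-05 is 2023-10-05.
The period was tolled for 83 days by the plaintiff's legal incapacity (2022-04-07 to 2022-06-29), pushing the deadline to 2023-12-27.
The automatic bankruptcy stay from 2022-11-11 to 2023-06-26 tolled the period for 227 days, extending the deadline to 2024-08-10.
The other events in the timeline have no effect on the limitation period under the stated rules.
Filing on 2024-10-08 missed the 2024-08-10 deadline — the action is time-barred.

TIME-BARRED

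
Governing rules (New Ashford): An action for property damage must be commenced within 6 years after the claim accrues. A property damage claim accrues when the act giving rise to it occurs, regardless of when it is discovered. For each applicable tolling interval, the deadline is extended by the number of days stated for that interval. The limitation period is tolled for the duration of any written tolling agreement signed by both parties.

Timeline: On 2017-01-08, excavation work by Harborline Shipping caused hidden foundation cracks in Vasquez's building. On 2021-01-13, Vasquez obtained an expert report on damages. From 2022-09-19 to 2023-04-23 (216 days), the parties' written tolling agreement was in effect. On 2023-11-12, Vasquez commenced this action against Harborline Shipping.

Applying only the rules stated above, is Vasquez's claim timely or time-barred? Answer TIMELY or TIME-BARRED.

The claim accrued on 2017-01-08, the date of the act.
6 years from 2017-01-08 is 2023-01-08.
The period was tolled for 216 days by the written tolling agreement (2022-09-19 to 2023-04-23), pushing the deadline to 2023-08-12.
The other events in the timeline have no effect on the limitation period under the stated rules.
Vasquez filed on 2023-11-12, after the 2023-08-12 deadline, so the action is time-barred.

TIME-BARRED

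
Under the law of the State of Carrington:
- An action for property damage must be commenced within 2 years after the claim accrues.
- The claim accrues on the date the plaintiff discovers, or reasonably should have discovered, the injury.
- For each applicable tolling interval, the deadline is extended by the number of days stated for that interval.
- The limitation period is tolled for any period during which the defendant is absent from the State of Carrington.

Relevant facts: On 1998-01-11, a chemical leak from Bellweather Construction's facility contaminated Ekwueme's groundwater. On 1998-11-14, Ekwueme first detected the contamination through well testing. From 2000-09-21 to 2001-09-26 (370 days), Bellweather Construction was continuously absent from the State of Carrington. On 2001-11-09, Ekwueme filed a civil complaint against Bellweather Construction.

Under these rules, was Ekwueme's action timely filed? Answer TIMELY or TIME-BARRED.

TIMELY

The claim did not accrue until Ekwueme discovered the injury on 1998-11-14; the 1998-01-11 act date does not start the clock under the stated rule.
Adding the 2 years base period to 1998-11-14 gives a deadline of 2000-11-14, before any tolling.
The period was tolled for 370 days by the defendant's absence from the jurisdiction (2000-09-21 to 2001-09-26), pushing the deadline to 2001-11-19.
Ekwueme filed on 2001-11-09, before the 2001-11-19 deadline, so the action is timely.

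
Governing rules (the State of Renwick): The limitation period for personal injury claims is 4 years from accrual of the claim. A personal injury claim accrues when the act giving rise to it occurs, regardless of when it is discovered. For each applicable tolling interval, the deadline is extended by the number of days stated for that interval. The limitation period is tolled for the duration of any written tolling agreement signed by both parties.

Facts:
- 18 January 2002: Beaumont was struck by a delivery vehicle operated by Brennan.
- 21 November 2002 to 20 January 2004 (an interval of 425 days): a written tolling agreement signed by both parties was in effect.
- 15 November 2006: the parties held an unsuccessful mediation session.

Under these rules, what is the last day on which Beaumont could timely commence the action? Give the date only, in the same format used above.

The claim accrued on 18 January 2002, when the wrongful act occurred.
Adding the 4 years base period to 18 January 2002 gives a deadline of 18 January 2006, before any tolling.
Because the written tolling agreement ran from 21 November 2002 to 20 January 2004, the deadline is extended by 425 days to 19 March 2007.
The other events in the timeline have no effect on the limitation period under the stated rules.

19 March 2007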